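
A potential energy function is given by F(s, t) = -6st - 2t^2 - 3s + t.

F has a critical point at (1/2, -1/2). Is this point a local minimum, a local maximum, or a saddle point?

The Hessian of F is constant: H = [[0, -6], [-6, -4]].
det(H) = 0·(-4) − (-6)² = -36.
Since det(H) < 0, H is indefinite and the critical point is a saddle point.

saddle point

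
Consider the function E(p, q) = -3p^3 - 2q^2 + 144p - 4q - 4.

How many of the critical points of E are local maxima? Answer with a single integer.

1

E separates as a function of p plus a function of q, so ∇E=0 decouples.
∂E/∂p = -9(p - 4)(p + 4) = 0 at p ∈ {-4, 4}; ∂E/∂q = -4(q + 1) = 0 at q ∈ {-1}.
The Hessian is diagonal: diag(E_pp, E_qq). Second derivatives: E_pp(-4)=72, E_pp(4)=-72; E_qq(-1)=-4.
Local maxima occur where both diagonal entries negative: (4, -1). Count: 1.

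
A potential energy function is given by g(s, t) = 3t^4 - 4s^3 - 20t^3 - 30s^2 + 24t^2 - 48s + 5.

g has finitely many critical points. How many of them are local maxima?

1

g separates as a function of s plus a function of t, so ∇g=0 decouples.
∂g/∂s = -12(s + 1)(s + 4) = 0 at s ∈ {-4, -1}; ∂g/∂t = 12t(t - 4)(t - 1) = 0 at t ∈ {0, 1, 4}.
The Hessian is diagonal: diag(g_ss, g_tt). Second derivatives: g_ss(-4)=36, g_ss(-1)=-36; g_tt(0)=48, g_tt(1)=-36, g_tt(4)=144.
Local maxima occur where both diagonal entries negative: (-1, 1). Count: 1.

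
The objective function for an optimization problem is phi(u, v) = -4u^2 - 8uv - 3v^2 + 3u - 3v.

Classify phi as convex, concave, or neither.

phi is quadratic, so its Hessian is the constant matrix H = [[-8, -8], [-8, -6]].
det(H) = -16, tr(H) = -14.
det(H) < 0, so H is indefinite: neither convex nor concave.

neither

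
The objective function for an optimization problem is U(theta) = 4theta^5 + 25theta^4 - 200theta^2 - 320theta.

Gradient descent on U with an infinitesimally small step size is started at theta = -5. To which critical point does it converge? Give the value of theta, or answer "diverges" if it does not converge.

U'(theta) = 20(theta - 2)(theta + 1)(theta + 2)(theta + 4), so U'(-5) = 1680.
Gradient descent moves in the -U' direction, i.e. theta is decreasing.
There is no critical point below theta=-5, and U' keeps the same sign, so the iterate runs off to −∞.

diverges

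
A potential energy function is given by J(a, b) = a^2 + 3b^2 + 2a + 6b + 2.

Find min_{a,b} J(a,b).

-2

J(a,b) separates as P(a) + Q(b) + 2, so its minimum is min P + min Q + 2.
P'(a) = 2a + 2 vanishes at a ∈ {-1}; Q'(b) = 6b + 6 vanishes at b ∈ {-1}.
Local minima of P (where P''>0): P(-1)=-1. Local minima of Q: Q(-1)=-3.
So the global minimum of J is P(-1) + Q(-1) + 2 = -1 − 3 + 2 = -2, attained at (-1, -1).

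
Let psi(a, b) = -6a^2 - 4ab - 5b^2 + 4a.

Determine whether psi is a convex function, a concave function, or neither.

psi is quadratic, so its Hessian is the constant matrix H = [[-12, -4], [-4, -10]].
det(H) = 104, tr(H) = -22.
det(H) > 0 and tr(H) < 0, so H is negative definite everywhere: concave.

concave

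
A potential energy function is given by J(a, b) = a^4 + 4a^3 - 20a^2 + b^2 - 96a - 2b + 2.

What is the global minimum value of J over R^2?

J(a,b) separates as P(a) + Q(b) + 2, so its minimum is min P + min Q + 2.
P'(a) = 4(a - 3)(a + 2)(a + 4) vanishes at a ∈ {-4, -2, 3}; Q'(b) = 2b - 2 vanishes at b ∈ {1}.
Local minima of P (where P''>0): P(-4)=64, P(3)=-279. Local minima of Q: Q(1)=-1.
So the global minimum of J is P(3) + Q(1) + 2 = -279 − 1 + 2 = -278, attained at (3, 1).

-278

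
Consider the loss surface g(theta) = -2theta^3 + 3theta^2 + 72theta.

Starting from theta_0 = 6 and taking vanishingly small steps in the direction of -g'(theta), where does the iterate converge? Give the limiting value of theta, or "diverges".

g'(theta) = -6(theta - 4)(theta + 3), so g'(6) = -108.
Gradient descent moves in the -g' direction, i.e. theta is increasing.
There is no critical point above theta=6, and g' keeps the same sign, so the iterate runs off to +∞.

diverges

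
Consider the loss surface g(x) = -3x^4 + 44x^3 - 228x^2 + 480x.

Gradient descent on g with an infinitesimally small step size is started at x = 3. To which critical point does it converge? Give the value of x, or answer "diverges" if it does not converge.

g'(x) = -12(x - 5)(x - 4)(x - 2), so g'(3) = -24.
Gradient descent moves in the -g' direction, i.e. x is increasing.
The nearest critical point in that direction is x = 4, where g'' = 24 > 0 (a local minimum). The iterate converges there.

4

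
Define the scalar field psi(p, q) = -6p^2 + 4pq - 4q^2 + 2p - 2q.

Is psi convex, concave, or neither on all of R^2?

psi is quadratic, so its Hessian is the constant matrix H = [[-12, 4], [4, -8]].
det(H) = 80, tr(H) = -20.
det(H) > 0 and tr(H) < 0, so H is negative definite everywhere: concave.

concave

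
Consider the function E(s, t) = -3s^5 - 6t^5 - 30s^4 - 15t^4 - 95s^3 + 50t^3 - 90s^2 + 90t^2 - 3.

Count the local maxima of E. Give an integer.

4

E separates as a function of s plus a function of t, so ∇E=0 decouples.
∂E/∂s = -15s(s + 1)(s + 3)(s + 4) = 0 at s ∈ {-4, -3, -1, 0}; ∂E/∂t = -30t(t - 2)(t + 1)(t + 3) = 0 at t ∈ {-3, -1, 0, 2}.
The Hessian is diagonal: diag(E_ss, E_tt). Second derivatives: E_ss(-4)=180, E_ss(-3)=-90, E_ss(-1)=90, E_ss(0)=-180; E_tt(-3)=900, E_tt(-1)=-180, E_tt(0)=180, E_tt(2)=-900.
Local maxima occur where both diagonal entries negative: (-3, -1), (-3, 2), (0, -1), (0, 2). Count: 4.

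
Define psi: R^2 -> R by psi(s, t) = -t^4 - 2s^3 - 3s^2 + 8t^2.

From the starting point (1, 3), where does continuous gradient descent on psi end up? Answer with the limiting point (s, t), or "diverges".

diverges

psi is separable, so gradient descent decouples: s follows -∂psi/∂s, t follows -∂psi/∂t.
∂psi/∂s = -6s(s + 1); at s=1 this is -12, so s increases.
∂psi/∂t = -4t(t - 2)(t + 2); at t=3 this is -60, so t increases.
The s-coordinate has no critical point in that direction and runs off to infinity.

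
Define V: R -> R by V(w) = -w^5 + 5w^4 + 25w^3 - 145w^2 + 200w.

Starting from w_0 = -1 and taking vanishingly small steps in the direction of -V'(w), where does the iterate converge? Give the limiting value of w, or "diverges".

V'(w) = -5(w - 5)(w - 2)(w - 1)(w + 4), so V'(-1) = 540.
Gradient descent moves in the -V' direction, i.e. w is decreasing.
The nearest critical point in that direction is w = -4, where V'' = 1350 > 0 (a local minimum). The iterate converges there.

-4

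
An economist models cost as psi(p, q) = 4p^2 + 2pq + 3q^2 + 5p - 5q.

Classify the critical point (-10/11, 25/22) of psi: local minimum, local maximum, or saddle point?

local minimum

The Hessian of psi is constant: H = [[8, 2], [2, 6]].
det(H) = 8·6 − 2² = 44.
det(H) > 0 and tr(H) = 14 > 0, so H is positive definite and the point is a local minimum.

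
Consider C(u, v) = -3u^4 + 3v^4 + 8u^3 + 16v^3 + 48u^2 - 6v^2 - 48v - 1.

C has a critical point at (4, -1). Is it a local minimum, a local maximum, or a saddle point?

local maximum

The mixed partial ∂²C/∂u∂v is 0, so the Hessian at any point is diag(C_uu, C_vv) = diag(12(-3u^2 + 4u + 8), 12(3v^2 + 8v - 1)).
At (4, -1): H = diag(-288, -72).
Both eigenvalues are negative, so H is negative definite: a local maximum.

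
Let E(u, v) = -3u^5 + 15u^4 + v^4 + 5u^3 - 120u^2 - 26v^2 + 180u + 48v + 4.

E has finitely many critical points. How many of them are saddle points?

E separates as a function of u plus a function of v, so ∇E=0 decouples.
∂E/∂u = -15(u - 3)(u - 2)(u - 1)(u + 2) = 0 at u ∈ {-2, 1, 2, 3}; ∂E/∂v = 4(v - 3)(v - 1)(v + 4) = 0 at v ∈ {-4, 1, 3}.
The Hessian is diagonal: diag(E_uu, E_vv). Second derivatives: E_uu(-2)=900, E_uu(1)=-90, E_uu(2)=60, E_uu(3)=-150; E_vv(-4)=140, E_vv(1)=-40, E_vv(3)=56.
Saddle points occur where the two diagonal entries have opposite signs: (-2, 1), (1, -4), (1, 3), (2, 1), (3, -4), (3, 3). Count: 6.

6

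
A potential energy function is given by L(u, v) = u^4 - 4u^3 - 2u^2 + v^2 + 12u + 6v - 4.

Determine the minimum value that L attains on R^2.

L(u,v) separates as P(u) + Q(v) − 4, so its minimum is min P + min Q − 4.
P'(u) = 4(u - 3)(u - 1)(u + 1) vanishes at u ∈ {-1, 1, 3}; Q'(v) = 2v + 6 vanishes at v ∈ {-3}.
Local minima of P (where P''>0): P(-1)=-9, P(3)=-9. Local minima of Q: Q(-3)=-9.
So the global minimum of L is P(-1) + Q(-3) − 4 = -9 − 9 − 4 = -22, attained at (-1, -3).

-22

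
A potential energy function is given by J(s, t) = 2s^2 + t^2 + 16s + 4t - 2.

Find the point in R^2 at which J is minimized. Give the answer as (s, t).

(-4, -2)

J(s,t) separates as P(s) + Q(t) − 2, so its minimum is min P + min Q − 2.
P'(s) = 4s + 16 vanishes at s ∈ {-4}; Q'(t) = 2(t + 2) vanishes at t ∈ {-2}.
Local minima of P (where P''>0): P(-4)=-32. Local minima of Q: Q(-2)=-4.
So the global minimum of J is P(-4) + Q(-2) − 2 = -32 − 4 − 2 = -38, attained at (-4, -2).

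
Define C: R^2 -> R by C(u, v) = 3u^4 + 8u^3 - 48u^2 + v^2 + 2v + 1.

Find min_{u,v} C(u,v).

C(u,v) separates as P(u) + Q(v) + 1, so its minimum is min P + min Q + 1.
P'(u) = 12u(u - 2)(u + 4) vanishes at u ∈ {-4, 0, 2}; Q'(v) = 2v + 2 vanishes at v ∈ {-1}.
Local minima of P (where P''>0): P(-4)=-512, P(2)=-80. Local minima of Q: Q(-1)=-1.
So the global minimum of C is P(-4) + Q(-1) + 1 = -512 − 1 + 1 = -512, attained at (-4, -1).

-512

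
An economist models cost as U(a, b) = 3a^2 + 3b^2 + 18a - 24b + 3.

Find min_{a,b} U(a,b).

-72

U(a,b) separates as P(a) + Q(b) + 3, so its minimum is min P + min Q + 3.
P'(a) = 6a + 18 vanishes at a ∈ {-3}; Q'(b) = 6b - 24 vanishes at b ∈ {4}.
Local minima of P (where P''>0): P(-3)=-27. Local minima of Q: Q(4)=-48.
So the global minimum of U is P(-3) + Q(4) + 3 = -27 − 48 + 3 = -72, attained at (-3, 4).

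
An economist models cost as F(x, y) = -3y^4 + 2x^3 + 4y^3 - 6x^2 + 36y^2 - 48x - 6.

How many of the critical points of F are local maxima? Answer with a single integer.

F separates as a function of x plus a function of y, so ∇F=0 decouples.
∂F/∂x = 6(x - 4)(x + 2) = 0 at x ∈ {-2, 4}; ∂F/∂y = -12y(y - 3)(y + 2) = 0 at y ∈ {-2, 0, 3}.
The Hessian is diagonal: diag(F_xx, F_yy). Second derivatives: F_xx(-2)=-36, F_xx(4)=36; F_yy(-2)=-120, F_yy(0)=72, F_yy(3)=-180.
Local maxima occur where both diagonal entries negative: (-2, -2), (-2, 3). Count: 2.

2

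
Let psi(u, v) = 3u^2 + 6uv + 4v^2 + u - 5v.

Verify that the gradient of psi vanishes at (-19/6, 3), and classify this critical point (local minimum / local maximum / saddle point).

local minimum

∇psi = (6u + 6v + 1, 6u + 8v - 5); substituting (-19/6, 3) gives ∇psi = (0, 0), so (-19/6, 3) is indeed a critical point.
The Hessian of psi is constant: H = [[6, 6], [6, 8]].
det(H) = 6·8 − 6² = 12.
det(H) > 0 and tr(H) = 14 > 0, so H is positive definite and the point is a local minimum.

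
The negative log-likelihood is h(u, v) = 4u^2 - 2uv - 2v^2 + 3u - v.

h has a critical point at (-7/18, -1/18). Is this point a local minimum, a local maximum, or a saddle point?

saddle point

The Hessian of h is constant: H = [[8, -2], [-2, -4]].
det(H) = 8·(-4) − (-2)² = -36.
Since det(H) < 0, H is indefinite and the critical point is a saddle point.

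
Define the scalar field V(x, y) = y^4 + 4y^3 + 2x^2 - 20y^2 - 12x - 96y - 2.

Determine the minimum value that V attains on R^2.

-299

V(x,y) separates as P(x) + Q(y) − 2, so its minimum is min P + min Q − 2.
P'(x) = 4x - 12 vanishes at x ∈ {3}; Q'(y) = 4(y - 3)(y + 2)(y + 4) vanishes at y ∈ {-4, -2, 3}.
Local minima of P (where P''>0): P(3)=-18. Local minima of Q: Q(-4)=64, Q(3)=-279.
So the global minimum of V is P(3) + Q(3) − 2 = -18 − 279 − 2 = -299, attained at (3, 3).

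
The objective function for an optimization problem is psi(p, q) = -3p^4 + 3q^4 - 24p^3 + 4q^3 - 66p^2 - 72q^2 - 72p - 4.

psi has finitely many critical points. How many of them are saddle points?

psi separates as a function of p plus a function of q, so ∇psi=0 decouples.
∂psi/∂p = -12(p + 1)(p + 2)(p + 3) = 0 at p ∈ {-3, -2, -1}; ∂psi/∂q = 12q(q - 3)(q + 4) = 0 at q ∈ {-4, 0, 3}.
The Hessian is diagonal: diag(psi_pp, psi_qq). Second derivatives: psi_pp(-3)=-24, psi_pp(-2)=12, psi_pp(-1)=-24; psi_qq(-4)=336, psi_qq(0)=-144, psi_qq(3)=252.
Saddle points occur where the two diagonal entries have opposite signs: (-3, -4), (-3, 3), (-2, 0), (-1, -4), (-1, 3). Count: 5.

5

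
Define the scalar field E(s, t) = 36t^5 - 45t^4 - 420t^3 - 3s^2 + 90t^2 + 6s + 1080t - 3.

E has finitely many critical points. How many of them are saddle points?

2

E separates as a function of s plus a function of t, so ∇E=0 decouples.
∂E/∂s = -6(s - 1) = 0 at s ∈ {1}; ∂E/∂t = 180(t - 3)(t - 1)(t + 1)(t + 2) = 0 at t ∈ {-2, -1, 1, 3}.
The Hessian is diagonal: diag(E_ss, E_tt). Second derivatives: E_ss(1)=-6; E_tt(-2)=-2700, E_tt(-1)=1440, E_tt(1)=-2160, E_tt(3)=7200.
Saddle points occur where the two diagonal entries have opposite signs: (1, -1), (1, 3). Count: 2.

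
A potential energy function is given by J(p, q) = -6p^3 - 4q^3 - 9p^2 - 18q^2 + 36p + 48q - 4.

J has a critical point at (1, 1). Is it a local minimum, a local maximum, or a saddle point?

local maximum

The mixed partial ∂²J/∂p∂q is 0, so the Hessian at any point is diag(J_pp, J_qq) = diag(-18(2p + 1), -12(2q + 3)).
At (1, 1): H = diag(-54, -60).
Both eigenvalues are negative, so H is negative definite: a local maximum.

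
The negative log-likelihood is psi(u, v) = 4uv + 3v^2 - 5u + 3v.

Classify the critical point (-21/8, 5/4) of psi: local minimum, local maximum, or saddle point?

saddle point

The Hessian of psi is constant: H = [[0, 4], [4, 6]].
det(H) = 0·6 − 4² = -16.
Since det(H) < 0, H is indefinite and the critical point is a saddle point.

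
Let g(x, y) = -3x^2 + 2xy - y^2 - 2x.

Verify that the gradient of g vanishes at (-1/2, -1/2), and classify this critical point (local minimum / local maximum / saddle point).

∇g = (-6x + 2y - 2, 2x - 2y); substituting (-1/2, -1/2) gives ∇g = (0, 0), so (-1/2, -1/2) is indeed a critical point.
The Hessian of g is constant: H = [[-6, 2], [2, -2]].
det(H) = (-6)·(-2) − 2² = 8.
det(H) > 0 and tr(H) = -8 < 0, so H is negative definite and the point is a local maximum.

local maximum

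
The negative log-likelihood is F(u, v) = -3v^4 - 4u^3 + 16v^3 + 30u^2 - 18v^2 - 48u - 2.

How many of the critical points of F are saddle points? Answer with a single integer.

F separates as a function of u plus a function of v, so ∇F=0 decouples.
∂F/∂u = -12(u - 4)(u - 1) = 0 at u ∈ {1, 4}; ∂F/∂v = -12v(v - 3)(v - 1) = 0 at v ∈ {0, 1, 3}.
The Hessian is diagonal: diag(F_uu, F_vv). Second derivatives: F_uu(1)=36, F_uu(4)=-36; F_vv(0)=-36, F_vv(1)=24, F_vv(3)=-72.
Saddle points occur where the two diagonal entries have opposite signs: (1, 0), (1, 3), (4, 1). Count: 3.

3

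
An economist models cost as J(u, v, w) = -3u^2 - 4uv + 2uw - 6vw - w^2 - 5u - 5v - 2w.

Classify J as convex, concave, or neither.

neither

J is quadratic, so its Hessian is the constant matrix H = [[-6, -4, 2], [-4, 0, -6], [2, -6, -2]].
Leading principal minors: -6, -16, 344.
Neither pattern holds ⇒ H is indefinite ⇒ neither convex nor concave.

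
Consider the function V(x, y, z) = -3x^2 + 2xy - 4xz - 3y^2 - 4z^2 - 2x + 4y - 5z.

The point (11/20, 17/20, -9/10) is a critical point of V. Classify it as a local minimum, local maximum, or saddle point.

local maximum

The Hessian is constant: H = [[-6, 2, -4], [2, -6, 0], [-4, 0, -8]].
Leading principal minors: Δ₁ = -6, Δ₂ = 32, Δ₃ = -160.
The minors alternate sign starting negative (−, +, −), so H is negative definite: a local maximum.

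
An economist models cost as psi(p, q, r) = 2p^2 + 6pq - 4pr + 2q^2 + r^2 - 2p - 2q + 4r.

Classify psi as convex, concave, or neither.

neither

psi is quadratic, so its Hessian is the constant matrix H = [[4, 6, -4], [6, 4, 0], [-4, 0, 2]].
Leading principal minors: 4, -20, -104.
Neither pattern holds ⇒ H is indefinite ⇒ neither convex nor concave.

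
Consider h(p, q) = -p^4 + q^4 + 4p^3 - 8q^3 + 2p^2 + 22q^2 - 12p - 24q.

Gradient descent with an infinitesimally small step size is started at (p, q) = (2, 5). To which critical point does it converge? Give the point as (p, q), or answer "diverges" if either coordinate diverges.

h is separable, so gradient descent decouples: p follows -∂h/∂p, q follows -∂h/∂q.
∂h/∂p = -4(p - 3)(p - 1)(p + 1); at p=2 this is 12, so p decreases.
∂h/∂q = 4(q - 3)(q - 2)(q - 1); at q=5 this is 96, so q decreases.
p converges to its nearest critical value 1 (a local min of the p-part); q converges to 3. The iterate converges to (1, 3).

(1, 3)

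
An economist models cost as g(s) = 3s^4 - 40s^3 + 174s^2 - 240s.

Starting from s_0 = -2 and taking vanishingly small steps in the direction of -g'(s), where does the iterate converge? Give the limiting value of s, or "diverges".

g'(s) = 12(s - 5)(s - 4)(s - 1), so g'(-2) = -1512.
Gradient descent moves in the -g' direction, i.e. s is increasing.
The nearest critical point in that direction is s = 1, where g'' = 144 > 0 (a local minimum). The iterate converges there.

1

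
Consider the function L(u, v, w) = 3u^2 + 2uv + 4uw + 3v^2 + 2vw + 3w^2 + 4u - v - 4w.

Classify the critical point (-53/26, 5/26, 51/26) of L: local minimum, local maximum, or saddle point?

The Hessian is constant: H = [[6, 2, 4], [2, 6, 2], [4, 2, 6]].
Leading principal minors: Δ₁ = 6, Δ₂ = 32, Δ₃ = 104.
All leading minors are positive, so H is positive definite: a local minimum.

local minimum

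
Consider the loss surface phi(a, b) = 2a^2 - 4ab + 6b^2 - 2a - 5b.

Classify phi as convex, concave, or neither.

convex

phi is quadratic, so its Hessian is the constant matrix H = [[4, -4], [-4, 12]].
det(H) = 32, tr(H) = 16.
det(H) > 0 and tr(H) > 0, so H is positive definite everywhere: convex.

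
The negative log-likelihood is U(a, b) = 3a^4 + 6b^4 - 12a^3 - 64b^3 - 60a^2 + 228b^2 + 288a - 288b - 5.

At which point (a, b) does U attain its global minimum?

U(a,b) separates as P(a) + Q(b) − 5, so its minimum is min P + min Q − 5.
P'(a) = 12(a - 4)(a - 2)(a + 3) vanishes at a ∈ {-3, 2, 4}; Q'(b) = 24(b - 4)(b - 3)(b - 1) vanishes at b ∈ {1, 3, 4}.
Local minima of P (where P''>0): P(-3)=-837, P(4)=192. Local minima of Q: Q(1)=-118, Q(4)=-64.
So the global minimum of U is P(-3) + Q(1) − 5 = -837 − 118 − 5 = -960, attained at (-3, 1).

(-3, 1)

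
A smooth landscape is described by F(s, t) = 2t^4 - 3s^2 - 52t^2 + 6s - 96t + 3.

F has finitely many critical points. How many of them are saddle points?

F separates as a function of s plus a function of t, so ∇F=0 decouples.
∂F/∂s = -6(s - 1) = 0 at s ∈ {1}; ∂F/∂t = 8(t - 4)(t + 1)(t + 3) = 0 at t ∈ {-3, -1, 4}.
The Hessian is diagonal: diag(F_ss, F_tt). Second derivatives: F_ss(1)=-6; F_tt(-3)=112, F_tt(-1)=-80, F_tt(4)=280.
Saddle points occur where the two diagonal entries have opposite signs: (1, -3), (1, 4). Count: 2.

2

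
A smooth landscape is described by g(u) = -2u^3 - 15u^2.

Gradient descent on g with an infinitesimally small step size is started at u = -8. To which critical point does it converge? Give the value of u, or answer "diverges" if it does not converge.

g'(u) = -6u(u + 5), so g'(-8) = -144.
Gradient descent moves in the -g' direction, i.e. u is increasing.
The nearest critical point in that direction is u = -5, where g'' = 30 > 0 (a local minimum). The iterate converges there.

-5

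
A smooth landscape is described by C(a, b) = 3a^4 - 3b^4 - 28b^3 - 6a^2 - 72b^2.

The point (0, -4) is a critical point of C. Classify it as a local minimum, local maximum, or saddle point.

The mixed partial ∂²C/∂a∂b is 0, so the Hessian at any point is diag(C_aa, C_bb) = diag(12(3a^2 - 1), -12(3b^2 + 14b + 12)).
At (0, -4): H = diag(-12, -48).
Both eigenvalues are negative, so H is negative definite: a local maximum.

local maximum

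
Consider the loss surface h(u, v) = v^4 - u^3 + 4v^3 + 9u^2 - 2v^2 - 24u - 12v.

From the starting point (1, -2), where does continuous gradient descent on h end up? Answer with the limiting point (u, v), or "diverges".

(2, -3)

h is separable, so gradient descent decouples: u follows -∂h/∂u, v follows -∂h/∂v.
∂h/∂u = -3(u - 4)(u - 2); at u=1 this is -9, so u increases.
∂h/∂v = 4(v - 1)(v + 1)(v + 3); at v=-2 this is 12, so v decreases.
u converges to its nearest critical value 2 (a local min of the u-part); v converges to -3. The iterate converges to (2, -3).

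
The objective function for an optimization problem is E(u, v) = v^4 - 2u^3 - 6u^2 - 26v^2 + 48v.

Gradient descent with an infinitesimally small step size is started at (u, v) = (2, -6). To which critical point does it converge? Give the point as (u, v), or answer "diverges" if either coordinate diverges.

E is separable, so gradient descent decouples: u follows -∂E/∂u, v follows -∂E/∂v.
∂E/∂u = -6u(u + 2); at u=2 this is -48, so u increases.
∂E/∂v = 4(v - 3)(v - 1)(v + 4); at v=-6 this is -504, so v increases.
The u-coordinate has no critical point in that direction and runs off to infinity.

diverges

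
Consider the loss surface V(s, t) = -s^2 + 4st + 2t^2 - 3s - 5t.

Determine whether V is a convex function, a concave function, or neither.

V is quadratic, so its Hessian is the constant matrix H = [[-2, 4], [4, 4]].
det(H) = -24, tr(H) = 2.
det(H) < 0, so H is indefinite: neither convex nor concave.

neither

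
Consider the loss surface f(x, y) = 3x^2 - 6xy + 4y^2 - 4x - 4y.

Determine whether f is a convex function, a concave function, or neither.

convex

f is quadratic, so its Hessian is the constant matrix H = [[6, -6], [-6, 8]].
det(H) = 12, tr(H) = 14.
det(H) > 0 and tr(H) > 0, so H is positive definite everywhere: convex.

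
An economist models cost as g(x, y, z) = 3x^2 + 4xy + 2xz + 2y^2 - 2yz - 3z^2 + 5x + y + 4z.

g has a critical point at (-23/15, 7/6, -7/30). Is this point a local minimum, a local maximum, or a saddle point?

saddle point

The Hessian is constant: H = [[6, 4, 2], [4, 4, -2], [2, -2, -6]].
Leading principal minors: Δ₁ = 6, Δ₂ = 8, Δ₃ = -120.
The minors fit neither the all-positive nor the alternating-sign pattern, so H is indefinite: a saddle point.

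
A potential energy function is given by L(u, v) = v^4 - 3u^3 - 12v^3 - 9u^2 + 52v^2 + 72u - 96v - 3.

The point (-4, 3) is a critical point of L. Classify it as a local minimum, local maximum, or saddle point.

The mixed partial ∂²L/∂u∂v is 0, so the Hessian at any point is diag(L_uu, L_vv) = diag(-18(u + 1), 4(3v^2 - 18v + 26)).
At (-4, 3): H = diag(54, -4).
The eigenvalues have opposite signs, so H is indefinite: a saddle point.

saddle point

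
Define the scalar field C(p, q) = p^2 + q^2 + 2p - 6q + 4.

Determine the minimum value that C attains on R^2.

C(p,q) separates as A(p) + B(q) + 4, so its minimum is min A + min B + 4.
A'(p) = 2p + 2 vanishes at p ∈ {-1}; B'(q) = 2q - 6 vanishes at q ∈ {3}.
Local minima of A (where A''>0): A(-1)=-1. Local minima of B: B(3)=-9.
So the global minimum of C is A(-1) + B(3) + 4 = -1 − 9 + 4 = -6, attained at (-1, 3).

-6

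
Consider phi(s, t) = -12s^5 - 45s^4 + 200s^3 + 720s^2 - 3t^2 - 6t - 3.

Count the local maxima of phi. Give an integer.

2

phi separates as a function of s plus a function of t, so ∇phi=0 decouples.
∂phi/∂s = -60s(s - 3)(s + 2)(s + 4) = 0 at s ∈ {-4, -2, 0, 3}; ∂phi/∂t = -6(t + 1) = 0 at t ∈ {-1}.
The Hessian is diagonal: diag(phi_ss, phi_tt). Second derivatives: phi_ss(-4)=3360, phi_ss(-2)=-1200, phi_ss(0)=1440, phi_ss(3)=-6300; phi_tt(-1)=-6.
Local maxima occur where both diagonal entries negative: (-2, -1), (3, -1). Count: 2.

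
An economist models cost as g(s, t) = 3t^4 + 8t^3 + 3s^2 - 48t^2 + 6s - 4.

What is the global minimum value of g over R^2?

-519

g(s,t) separates as P(s) + Q(t) − 4, so its minimum is min P + min Q − 4.
P'(s) = 6s + 6 vanishes at s ∈ {-1}; Q'(t) = 12t(t - 2)(t + 4) vanishes at t ∈ {-4, 0, 2}.
Local minima of P (where P''>0): P(-1)=-3. Local minima of Q: Q(-4)=-512, Q(2)=-80.
So the global minimum of g is P(-1) + Q(-4) − 4 = -3 − 512 − 4 = -519, attained at (-1, -4).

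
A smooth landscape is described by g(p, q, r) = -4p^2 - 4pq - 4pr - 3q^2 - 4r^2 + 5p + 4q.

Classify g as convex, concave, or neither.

g is quadratic, so its Hessian is the constant matrix H = [[-8, -4, -4], [-4, -6, 0], [-4, 0, -8]].
Leading principal minors: -8, 32, -160.
Signs alternate −, +, − ⇒ H ≺ 0 ⇒ concave.

concave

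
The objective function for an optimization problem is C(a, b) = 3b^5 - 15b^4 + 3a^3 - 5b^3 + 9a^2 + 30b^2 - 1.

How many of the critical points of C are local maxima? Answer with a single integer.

2

C separates as a function of a plus a function of b, so ∇C=0 decouples.
∂C/∂a = 9a(a + 2) = 0 at a ∈ {-2, 0}; ∂C/∂b = 15b(b - 4)(b - 1)(b + 1) = 0 at b ∈ {-1, 0, 1, 4}.
The Hessian is diagonal: diag(C_aa, C_bb). Second derivatives: C_aa(-2)=-18, C_aa(0)=18; C_bb(-1)=-150, C_bb(0)=60, C_bb(1)=-90, C_bb(4)=900.
Local maxima occur where both diagonal entries negative: (-2, -1), (-2, 1). Count: 2.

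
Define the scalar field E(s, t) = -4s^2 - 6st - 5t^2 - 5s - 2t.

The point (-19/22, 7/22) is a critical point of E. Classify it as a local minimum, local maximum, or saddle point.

local maximum

The Hessian of E is constant: H = [[-8, -6], [-6, -10]].
det(H) = (-8)·(-10) − (-6)² = 44.
det(H) > 0 and tr(H) = -18 < 0, so H is negative definite and the point is a local maximum.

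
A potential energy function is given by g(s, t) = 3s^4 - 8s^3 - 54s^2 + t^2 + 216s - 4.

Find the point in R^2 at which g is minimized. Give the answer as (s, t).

g(s,t) separates as P(s) + Q(t) − 4, so its minimum is min P + min Q − 4.
P'(s) = 12(s - 3)(s - 2)(s + 3) vanishes at s ∈ {-3, 2, 3}; Q'(t) = 2t vanishes at t ∈ {0}.
Local minima of P (where P''>0): P(-3)=-675, P(3)=189. Local minima of Q: Q(0)=0.
So the global minimum of g is P(-3) + Q(0) − 4 = -675 + 0 − 4 = -679, attained at (-3, 0).

(-3, 0)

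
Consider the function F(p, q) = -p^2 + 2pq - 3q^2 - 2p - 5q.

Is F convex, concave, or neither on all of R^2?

F is quadratic, so its Hessian is the constant matrix H = [[-2, 2], [2, -6]].
det(H) = 8, tr(H) = -8.
det(H) > 0 and tr(H) < 0, so H is negative definite everywhere: concave.

concave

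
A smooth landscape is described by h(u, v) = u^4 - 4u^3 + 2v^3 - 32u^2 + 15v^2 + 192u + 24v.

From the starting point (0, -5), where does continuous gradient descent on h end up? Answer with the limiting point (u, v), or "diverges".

h is separable, so gradient descent decouples: u follows -∂h/∂u, v follows -∂h/∂v.
∂h/∂u = 4(u - 4)(u - 3)(u + 4); at u=0 this is 192, so u decreases.
∂h/∂v = 6(v + 1)(v + 4); at v=-5 this is 24, so v decreases.
The v-coordinate has no critical point in that direction and runs off to infinity.

diverges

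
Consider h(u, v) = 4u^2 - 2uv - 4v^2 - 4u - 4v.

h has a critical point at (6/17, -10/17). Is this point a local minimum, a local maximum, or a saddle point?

The Hessian of h is constant: H = [[8, -2], [-2, -8]].
det(H) = 8·(-8) − (-2)² = -68.
Since det(H) < 0, H is indefinite and the critical point is a saddle point.

saddle point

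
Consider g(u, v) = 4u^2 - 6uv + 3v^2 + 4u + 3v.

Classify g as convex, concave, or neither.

convex

g is quadratic, so its Hessian is the constant matrix H = [[8, -6], [-6, 6]].
det(H) = 12, tr(H) = 14.
det(H) > 0 and tr(H) > 0, so H is positive definite everywhere: convex.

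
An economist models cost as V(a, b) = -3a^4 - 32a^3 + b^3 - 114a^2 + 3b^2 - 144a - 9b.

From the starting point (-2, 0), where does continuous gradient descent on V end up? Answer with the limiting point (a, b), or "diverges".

(-3, 1)

V is separable, so gradient descent decouples: a follows -∂V/∂a, b follows -∂V/∂b.
∂V/∂a = -12(a + 1)(a + 3)(a + 4); at a=-2 this is 24, so a decreases.
∂V/∂b = 3(b - 1)(b + 3); at b=0 this is -9, so b increases.
a converges to its nearest critical value -3 (a local min of the a-part); b converges to 1. The iterate converges to (-3, 1).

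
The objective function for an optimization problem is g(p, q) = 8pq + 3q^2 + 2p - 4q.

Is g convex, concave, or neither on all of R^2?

g is quadratic, so its Hessian is the constant matrix H = [[0, 8], [8, 6]].
det(H) = -64, tr(H) = 6.
det(H) < 0, so H is indefinite: neither convex nor concave.

neither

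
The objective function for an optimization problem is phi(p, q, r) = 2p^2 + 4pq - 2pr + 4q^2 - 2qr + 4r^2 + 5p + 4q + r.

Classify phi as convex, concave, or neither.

phi is quadratic, so its Hessian is the constant matrix H = [[4, 4, -2], [4, 8, -2], [-2, -2, 8]].
Leading principal minors: 4, 16, 112.
All positive ⇒ H ≻ 0 ⇒ convex.

convex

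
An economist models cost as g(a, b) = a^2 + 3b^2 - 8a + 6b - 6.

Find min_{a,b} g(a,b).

-25

g(a,b) separates as P(a) + Q(b) − 6, so its minimum is min P + min Q − 6.
P'(a) = 2a - 8 vanishes at a ∈ {4}; Q'(b) = 6b + 6 vanishes at b ∈ {-1}.
Local minima of P (where P''>0): P(4)=-16. Local minima of Q: Q(-1)=-3.
So the global minimum of g is P(4) + Q(-1) − 6 = -16 − 3 − 6 = -25, attained at (4, -1).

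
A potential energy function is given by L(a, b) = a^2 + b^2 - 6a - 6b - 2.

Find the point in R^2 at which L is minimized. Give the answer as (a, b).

(3, 3)

L(a,b) separates as P(a) + Q(b) − 2, so its minimum is min P + min Q − 2.
P'(a) = 2a - 6 vanishes at a ∈ {3}; Q'(b) = 2b - 6 vanishes at b ∈ {3}.
Local minima of P (where P''>0): P(3)=-9. Local minima of Q: Q(3)=-9.
So the global minimum of L is P(3) + Q(3) − 2 = -9 − 9 − 2 = -20, attained at (3, 3).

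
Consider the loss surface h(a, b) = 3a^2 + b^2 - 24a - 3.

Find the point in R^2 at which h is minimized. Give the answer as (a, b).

(4, 0)

h(a,b) separates as P(a) + Q(b) − 3, so its minimum is min P + min Q − 3.
P'(a) = 6a - 24 vanishes at a ∈ {4}; Q'(b) = 2b vanishes at b ∈ {0}.
Local minima of P (where P''>0): P(4)=-48. Local minima of Q: Q(0)=0.
So the global minimum of h is P(4) + Q(0) − 3 = -48 + 0 − 3 = -51, attained at (4, 0).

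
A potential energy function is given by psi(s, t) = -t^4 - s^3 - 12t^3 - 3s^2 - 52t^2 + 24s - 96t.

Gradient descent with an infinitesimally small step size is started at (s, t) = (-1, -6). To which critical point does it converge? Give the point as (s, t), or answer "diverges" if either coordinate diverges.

psi is separable, so gradient descent decouples: s follows -∂psi/∂s, t follows -∂psi/∂t.
∂psi/∂s = -3(s - 2)(s + 4); at s=-1 this is 27, so s decreases.
∂psi/∂t = -4(t + 2)(t + 3)(t + 4); at t=-6 this is 96, so t decreases.
The t-coordinate has no critical point in that direction and runs off to infinity.

diverges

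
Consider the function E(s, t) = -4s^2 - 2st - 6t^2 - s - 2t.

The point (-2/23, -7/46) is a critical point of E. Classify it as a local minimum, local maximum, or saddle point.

The Hessian of E is constant: H = [[-8, -2], [-2, -12]].
det(H) = (-8)·(-12) − (-2)² = 92.
det(H) > 0 and tr(H) = -20 < 0, so H is negative definite and the point is a local maximum.

local maximum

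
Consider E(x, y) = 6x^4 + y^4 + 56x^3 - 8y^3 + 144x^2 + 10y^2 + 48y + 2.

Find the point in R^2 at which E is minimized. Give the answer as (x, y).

(0, -1)

E(x,y) separates as P(x) + Q(y) + 2, so its minimum is min P + min Q + 2.
P'(x) = 24x(x + 3)(x + 4) vanishes at x ∈ {-4, -3, 0}; Q'(y) = 4(y - 4)(y - 3)(y + 1) vanishes at y ∈ {-1, 3, 4}.
Local minima of P (where P''>0): P(-4)=256, P(0)=0. Local minima of Q: Q(-1)=-29, Q(4)=96.
So the global minimum of E is P(0) + Q(-1) + 2 = 0 − 29 + 2 = -27, attained at (0, -1).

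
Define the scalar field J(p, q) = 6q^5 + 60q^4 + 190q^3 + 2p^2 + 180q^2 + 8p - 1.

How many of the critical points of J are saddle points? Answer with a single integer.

J separates as a function of p plus a function of q, so ∇J=0 decouples.
∂J/∂p = 4(p + 2) = 0 at p ∈ {-2}; ∂J/∂q = 30q(q + 1)(q + 3)(q + 4) = 0 at q ∈ {-4, -3, -1, 0}.
The Hessian is diagonal: diag(J_pp, J_qq). Second derivatives: J_pp(-2)=4; J_qq(-4)=-360, J_qq(-3)=180, J_qq(-1)=-180, J_qq(0)=360.
Saddle points occur where the two diagonal entries have opposite signs: (-2, -4), (-2, -1). Count: 2.

2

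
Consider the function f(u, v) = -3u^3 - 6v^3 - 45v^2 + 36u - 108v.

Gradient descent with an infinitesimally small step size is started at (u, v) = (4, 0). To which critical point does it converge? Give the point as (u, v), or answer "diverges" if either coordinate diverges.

f is separable, so gradient descent decouples: u follows -∂f/∂u, v follows -∂f/∂v.
∂f/∂u = -9(u - 2)(u + 2); at u=4 this is -108, so u increases.
∂f/∂v = -18(v + 2)(v + 3); at v=0 this is -108, so v increases.
The u-coordinate has no critical point in that direction and runs off to infinity.

diverges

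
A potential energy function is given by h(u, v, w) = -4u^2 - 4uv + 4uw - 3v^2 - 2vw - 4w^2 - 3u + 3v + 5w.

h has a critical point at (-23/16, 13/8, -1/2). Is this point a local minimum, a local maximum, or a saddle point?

The Hessian is constant: H = [[-8, -4, 4], [-4, -6, -2], [4, -2, -8]].
Leading principal minors: Δ₁ = -8, Δ₂ = 32, Δ₃ = -64.
The minors alternate sign starting negative (−, +, −), so H is negative definite: a local maximum.

local maximum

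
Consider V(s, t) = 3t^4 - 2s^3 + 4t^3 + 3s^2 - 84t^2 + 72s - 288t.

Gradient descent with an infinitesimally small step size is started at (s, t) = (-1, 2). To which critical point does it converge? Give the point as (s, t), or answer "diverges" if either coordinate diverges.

V is separable, so gradient descent decouples: s follows -∂V/∂s, t follows -∂V/∂t.
∂V/∂s = -6(s - 4)(s + 3); at s=-1 this is 60, so s decreases.
∂V/∂t = 12(t - 4)(t + 2)(t + 3); at t=2 this is -480, so t increases.
s converges to its nearest critical value -3 (a local min of the s-part); t converges to 4. The iterate converges to (-3, 4).

(-3, 4)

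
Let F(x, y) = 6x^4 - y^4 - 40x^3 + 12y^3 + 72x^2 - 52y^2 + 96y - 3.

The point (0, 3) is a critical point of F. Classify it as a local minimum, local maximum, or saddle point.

local minimum

The mixed partial ∂²F/∂x∂y is 0, so the Hessian at any point is diag(F_xx, F_yy) = diag(24(3x^2 - 10x + 6), 4(-3y^2 + 18y - 26)).
At (0, 3): H = diag(144, 4).
Both eigenvalues are positive, so H is positive definite: a local minimum.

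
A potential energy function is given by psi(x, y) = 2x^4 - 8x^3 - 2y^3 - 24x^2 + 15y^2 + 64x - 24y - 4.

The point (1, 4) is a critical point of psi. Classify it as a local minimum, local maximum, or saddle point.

local maximum

The mixed partial ∂²psi/∂x∂y is 0, so the Hessian at any point is diag(psi_xx, psi_yy) = diag(24(x^2 - 2x - 2), 6(-2y + 5)).
At (1, 4): H = diag(-72, -18).
Both eigenvalues are negative, so H is negative definite: a local maximum.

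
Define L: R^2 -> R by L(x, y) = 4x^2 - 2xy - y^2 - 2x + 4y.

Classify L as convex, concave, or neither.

L is quadratic, so its Hessian is the constant matrix H = [[8, -2], [-2, -2]].
det(H) = -20, tr(H) = 6.
det(H) < 0, so H is indefinite: neither convex nor concave.

neither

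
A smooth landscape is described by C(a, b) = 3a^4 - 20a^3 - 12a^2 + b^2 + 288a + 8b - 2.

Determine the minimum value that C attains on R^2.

C(a,b) separates as P(a) + Q(b) − 2, so its minimum is min P + min Q − 2.
P'(a) = 12(a - 4)(a - 3)(a + 2) vanishes at a ∈ {-2, 3, 4}; Q'(b) = 2b + 8 vanishes at b ∈ {-4}.
Local minima of P (where P''>0): P(-2)=-416, P(4)=448. Local minima of Q: Q(-4)=-16.
So the global minimum of C is P(-2) + Q(-4) − 2 = -416 − 16 − 2 = -434, attained at (-2, -4).

-434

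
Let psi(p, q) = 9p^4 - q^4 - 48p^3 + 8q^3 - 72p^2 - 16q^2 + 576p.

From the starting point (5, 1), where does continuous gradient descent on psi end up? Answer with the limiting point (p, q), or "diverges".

psi is separable, so gradient descent decouples: p follows -∂psi/∂p, q follows -∂psi/∂q.
∂psi/∂p = 36(p - 4)(p - 2)(p + 2); at p=5 this is 756, so p decreases.
∂psi/∂q = -4q(q - 4)(q - 2); at q=1 this is -12, so q increases.
p converges to its nearest critical value 4 (a local min of the p-part); q converges to 2. The iterate converges to (4, 2).

(4, 2)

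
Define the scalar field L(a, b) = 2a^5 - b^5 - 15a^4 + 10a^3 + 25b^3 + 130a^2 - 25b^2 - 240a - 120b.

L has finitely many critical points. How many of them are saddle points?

L separates as a function of a plus a function of b, so ∇L=0 decouples.
∂L/∂a = 10(a - 4)(a - 3)(a - 1)(a + 2) = 0 at a ∈ {-2, 1, 3, 4}; ∂L/∂b = -5(b - 3)(b - 2)(b + 1)(b + 4) = 0 at b ∈ {-4, -1, 2, 3}.
The Hessian is diagonal: diag(L_aa, L_bb). Second derivatives: L_aa(-2)=-900, L_aa(1)=180, L_aa(3)=-100, L_aa(4)=180; L_bb(-4)=630, L_bb(-1)=-180, L_bb(2)=90, L_bb(3)=-140.
Saddle points occur where the two diagonal entries have opposite signs: (-2, -4), (-2, 2), (1, -1), (1, 3), (3, -4), (3, 2), (4, -1), (4, 3). Count: 8.

8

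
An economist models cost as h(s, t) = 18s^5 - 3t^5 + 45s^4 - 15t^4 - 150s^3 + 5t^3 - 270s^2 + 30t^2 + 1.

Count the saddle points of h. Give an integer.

h separates as a function of s plus a function of t, so ∇h=0 decouples.
∂h/∂s = 90s(s - 2)(s + 1)(s + 3) = 0 at s ∈ {-3, -1, 0, 2}; ∂h/∂t = -15t(t - 1)(t + 1)(t + 4) = 0 at t ∈ {-4, -1, 0, 1}.
The Hessian is diagonal: diag(h_ss, h_tt). Second derivatives: h_ss(-3)=-2700, h_ss(-1)=540, h_ss(0)=-540, h_ss(2)=2700; h_tt(-4)=900, h_tt(-1)=-90, h_tt(0)=60, h_tt(1)=-150.
Saddle points occur where the two diagonal entries have opposite signs: (-3, -4), (-3, 0), (-1, -1), (-1, 1), (0, -4), (0, 0), (2, -1), (2, 1). Count: 8.

8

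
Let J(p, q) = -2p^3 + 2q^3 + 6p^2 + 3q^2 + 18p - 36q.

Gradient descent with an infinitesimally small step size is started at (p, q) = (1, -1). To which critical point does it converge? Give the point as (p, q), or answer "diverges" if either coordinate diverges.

J is separable, so gradient descent decouples: p follows -∂J/∂p, q follows -∂J/∂q.
∂J/∂p = -6(p - 3)(p + 1); at p=1 this is 24, so p decreases.
∂J/∂q = 6(q - 2)(q + 3); at q=-1 this is -36, so q increases.
p converges to its nearest critical value -1 (a local min of the p-part); q converges to 2. The iterate converges to (-1, 2).

(-1, 2)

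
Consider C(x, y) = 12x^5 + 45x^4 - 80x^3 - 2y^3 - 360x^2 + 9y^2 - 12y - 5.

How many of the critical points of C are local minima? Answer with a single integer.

C separates as a function of x plus a function of y, so ∇C=0 decouples.
∂C/∂x = 60x(x - 2)(x + 2)(x + 3) = 0 at x ∈ {-3, -2, 0, 2}; ∂C/∂y = -6(y - 2)(y - 1) = 0 at y ∈ {1, 2}.
The Hessian is diagonal: diag(C_xx, C_yy). Second derivatives: C_xx(-3)=-900, C_xx(-2)=480, C_xx(0)=-720, C_xx(2)=2400; C_yy(1)=6, C_yy(2)=-6.
Local minima occur where both diagonal entries positive: (-2, 1), (2, 1). Count: 2.

2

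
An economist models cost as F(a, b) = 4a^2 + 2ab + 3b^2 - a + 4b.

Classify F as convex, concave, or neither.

F is quadratic, so its Hessian is the constant matrix H = [[8, 2], [2, 6]].
det(H) = 44, tr(H) = 14.
det(H) > 0 and tr(H) > 0, so H is positive definite everywhere: convex.

convex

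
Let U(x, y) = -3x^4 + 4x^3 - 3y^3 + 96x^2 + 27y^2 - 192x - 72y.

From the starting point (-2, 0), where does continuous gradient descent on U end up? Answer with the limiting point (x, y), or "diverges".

U is separable, so gradient descent decouples: x follows -∂U/∂x, y follows -∂U/∂y.
∂U/∂x = -12(x - 4)(x - 1)(x + 4); at x=-2 this is -432, so x increases.
∂U/∂y = -9(y - 4)(y - 2); at y=0 this is -72, so y increases.
x converges to its nearest critical value 1 (a local min of the x-part); y converges to 2. The iterate converges to (1, 2).

(1, 2)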